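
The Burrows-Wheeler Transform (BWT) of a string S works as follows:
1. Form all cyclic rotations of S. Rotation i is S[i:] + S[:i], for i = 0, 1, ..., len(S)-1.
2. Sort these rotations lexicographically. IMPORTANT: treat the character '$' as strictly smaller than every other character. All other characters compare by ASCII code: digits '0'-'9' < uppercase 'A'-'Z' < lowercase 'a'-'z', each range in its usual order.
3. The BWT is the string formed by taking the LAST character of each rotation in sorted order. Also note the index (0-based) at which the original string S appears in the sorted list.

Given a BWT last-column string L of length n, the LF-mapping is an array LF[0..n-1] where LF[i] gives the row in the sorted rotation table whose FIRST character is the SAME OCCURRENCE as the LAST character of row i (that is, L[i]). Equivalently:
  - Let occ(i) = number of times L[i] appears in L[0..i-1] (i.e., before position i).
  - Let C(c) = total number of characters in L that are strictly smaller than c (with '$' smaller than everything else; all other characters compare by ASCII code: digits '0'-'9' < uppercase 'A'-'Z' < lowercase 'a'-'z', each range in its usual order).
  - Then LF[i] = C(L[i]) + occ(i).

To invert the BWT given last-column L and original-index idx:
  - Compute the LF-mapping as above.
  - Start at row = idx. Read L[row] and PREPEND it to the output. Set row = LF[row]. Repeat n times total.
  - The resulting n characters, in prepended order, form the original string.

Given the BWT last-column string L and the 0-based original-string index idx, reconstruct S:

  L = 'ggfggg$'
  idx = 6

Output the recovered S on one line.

LF mapping: 2 3 1 4 5 6 0
Walk LF starting at row 6, prepending L[row]:
  step 1: row=6, L[6]='$', prepend. Next row=LF[6]=0
  step 2: row=0, L[0]='g', prepend. Next row=LF[0]=2
  step 3: row=2, L[2]='f', prepend. Next row=LF[2]=1
  step 4: row=1, L[1]='g', prepend. Next row=LF[1]=3
  step 5: row=3, L[3]='g', prepend. Next row=LF[3]=4
  step 6: row=4, L[4]='g', prepend. Next row=LF[4]=5
  step 7: row=5, L[5]='g', prepend. Next row=LF[5]=6
Reversed output: ggggfg$

Answer: ggggfg$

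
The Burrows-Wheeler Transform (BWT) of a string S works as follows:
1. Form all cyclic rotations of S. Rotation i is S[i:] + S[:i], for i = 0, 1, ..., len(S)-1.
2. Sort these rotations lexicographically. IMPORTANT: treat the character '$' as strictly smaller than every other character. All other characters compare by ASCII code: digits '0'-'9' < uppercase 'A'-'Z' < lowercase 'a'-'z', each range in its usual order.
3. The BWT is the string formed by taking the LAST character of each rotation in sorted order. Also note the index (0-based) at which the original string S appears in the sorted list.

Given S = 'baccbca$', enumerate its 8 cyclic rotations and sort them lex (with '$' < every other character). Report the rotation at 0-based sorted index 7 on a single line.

All 8 rotations (rotation i = S[i:]+S[:i]):
  rot[0] = baccbca$
  rot[1] = accbca$b
  rot[2] = ccbca$ba
  rot[3] = cbca$bac
  rot[4] = bca$bacc
  rot[5] = ca$baccb
  rot[6] = a$baccbc
  rot[7] = $baccbca
Sorted (with $ < everything):
  sorted[0] = $baccbca
  sorted[1] = a$baccbc
  sorted[2] = accbca$b
  sorted[3] = baccbca$
  sorted[4] = bca$bacc
  sorted[5] = ca$baccb
  sorted[6] = cbca$bac
  sorted[7] = ccbca$ba
sorted[7] = ccbca$ba

Answer: ccbca$ba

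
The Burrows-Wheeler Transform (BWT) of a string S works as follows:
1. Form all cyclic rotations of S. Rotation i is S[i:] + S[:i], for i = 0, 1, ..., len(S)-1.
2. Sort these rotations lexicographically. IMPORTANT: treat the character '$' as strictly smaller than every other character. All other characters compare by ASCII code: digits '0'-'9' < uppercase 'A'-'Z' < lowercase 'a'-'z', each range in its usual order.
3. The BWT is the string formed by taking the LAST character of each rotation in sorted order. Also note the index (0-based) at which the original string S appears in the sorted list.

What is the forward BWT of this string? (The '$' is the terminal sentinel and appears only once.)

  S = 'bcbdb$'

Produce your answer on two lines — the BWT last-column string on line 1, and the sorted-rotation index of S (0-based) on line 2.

Answer: bd$cbb
2

Derivation:
All 6 rotations (rotation i = S[i:]+S[:i]):
  rot[0] = bcbdb$
  rot[1] = cbdb$b
  rot[2] = bdb$bc
  rot[3] = db$bcb
  rot[4] = b$bcbd
  rot[5] = $bcbdb
Sorted (with $ < everything):
  sorted[0] = $bcbdb  (last char: 'b')
  sorted[1] = b$bcbd  (last char: 'd')
  sorted[2] = bcbdb$  (last char: '$')
  sorted[3] = bdb$bc  (last char: 'c')
  sorted[4] = cbdb$b  (last char: 'b')
  sorted[5] = db$bcb  (last char: 'b')
Last column: bd$cbb
Original string S is at sorted index 2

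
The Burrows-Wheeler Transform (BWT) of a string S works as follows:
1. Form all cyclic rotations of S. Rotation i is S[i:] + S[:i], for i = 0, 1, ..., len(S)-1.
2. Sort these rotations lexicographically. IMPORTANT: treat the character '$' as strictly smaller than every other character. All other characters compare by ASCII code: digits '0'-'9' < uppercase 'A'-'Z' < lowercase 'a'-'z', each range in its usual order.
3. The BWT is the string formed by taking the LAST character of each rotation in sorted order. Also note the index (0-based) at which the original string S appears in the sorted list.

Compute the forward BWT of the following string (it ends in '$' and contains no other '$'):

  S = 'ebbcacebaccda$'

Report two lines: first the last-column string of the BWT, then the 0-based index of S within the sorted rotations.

All 14 rotations (rotation i = S[i:]+S[:i]):
  rot[0] = ebbcacebaccda$
  rot[1] = bbcacebaccda$e
  rot[2] = bcacebaccda$eb
  rot[3] = cacebaccda$ebb
  rot[4] = acebaccda$ebbc
  rot[5] = cebaccda$ebbca
  rot[6] = ebaccda$ebbcac
  rot[7] = baccda$ebbcace
  rot[8] = accda$ebbcaceb
  rot[9] = ccda$ebbcaceba
  rot[10] = cda$ebbcacebac
  rot[11] = da$ebbcacebacc
  rot[12] = a$ebbcacebaccd
  rot[13] = $ebbcacebaccda
Sorted (with $ < everything):
  sorted[0] = $ebbcacebaccda  (last char: 'a')
  sorted[1] = a$ebbcacebaccd  (last char: 'd')
  sorted[2] = accda$ebbcaceb  (last char: 'b')
  sorted[3] = acebaccda$ebbc  (last char: 'c')
  sorted[4] = baccda$ebbcace  (last char: 'e')
  sorted[5] = bbcacebaccda$e  (last char: 'e')
  sorted[6] = bcacebaccda$eb  (last char: 'b')
  sorted[7] = cacebaccda$ebb  (last char: 'b')
  sorted[8] = ccda$ebbcaceba  (last char: 'a')
  sorted[9] = cda$ebbcacebac  (last char: 'c')
  sorted[10] = cebaccda$ebbca  (last char: 'a')
  sorted[11] = da$ebbcacebacc  (last char: 'c')
  sorted[12] = ebaccda$ebbcac  (last char: 'c')
  sorted[13] = ebbcacebaccda$  (last char: '$')
Last column: adbceebbacacc$
Original string S is at sorted index 13

Answer: adbceebbacacc$
13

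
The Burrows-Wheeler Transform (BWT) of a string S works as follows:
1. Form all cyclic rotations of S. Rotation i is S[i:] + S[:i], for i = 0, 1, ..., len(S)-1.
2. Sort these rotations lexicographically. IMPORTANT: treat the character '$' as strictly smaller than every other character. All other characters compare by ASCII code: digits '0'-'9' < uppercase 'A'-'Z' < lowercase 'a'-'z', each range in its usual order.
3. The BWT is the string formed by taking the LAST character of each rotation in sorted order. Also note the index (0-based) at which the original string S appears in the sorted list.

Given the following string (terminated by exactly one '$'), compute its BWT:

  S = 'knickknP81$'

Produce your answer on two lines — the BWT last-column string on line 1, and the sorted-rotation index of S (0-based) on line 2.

All 11 rotations (rotation i = S[i:]+S[:i]):
  rot[0] = knickknP81$
  rot[1] = nickknP81$k
  rot[2] = ickknP81$kn
  rot[3] = ckknP81$kni
  rot[4] = kknP81$knic
  rot[5] = knP81$knick
  rot[6] = nP81$knickk
  rot[7] = P81$knickkn
  rot[8] = 81$knickknP
  rot[9] = 1$knickknP8
  rot[10] = $knickknP81
Sorted (with $ < everything):
  sorted[0] = $knickknP81  (last char: '1')
  sorted[1] = 1$knickknP8  (last char: '8')
  sorted[2] = 81$knickknP  (last char: 'P')
  sorted[3] = P81$knickkn  (last char: 'n')
  sorted[4] = ckknP81$kni  (last char: 'i')
  sorted[5] = ickknP81$kn  (last char: 'n')
  sorted[6] = kknP81$knic  (last char: 'c')
  sorted[7] = knP81$knick  (last char: 'k')
  sorted[8] = knickknP81$  (last char: '$')
  sorted[9] = nP81$knickk  (last char: 'k')
  sorted[10] = nickknP81$k  (last char: 'k')
Last column: 18Pninck$kk
Original string S is at sorted index 8

Answer: 18Pninck$kk
8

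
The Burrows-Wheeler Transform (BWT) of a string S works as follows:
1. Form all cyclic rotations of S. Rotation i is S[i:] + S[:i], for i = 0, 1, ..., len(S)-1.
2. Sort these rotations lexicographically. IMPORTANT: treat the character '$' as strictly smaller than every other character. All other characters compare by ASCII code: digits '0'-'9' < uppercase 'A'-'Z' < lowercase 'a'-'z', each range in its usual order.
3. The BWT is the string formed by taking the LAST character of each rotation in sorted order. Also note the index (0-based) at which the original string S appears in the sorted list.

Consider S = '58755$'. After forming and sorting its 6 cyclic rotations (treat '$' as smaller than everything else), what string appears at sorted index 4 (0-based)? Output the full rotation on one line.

Answer: 755$58

Derivation:
All 6 rotations (rotation i = S[i:]+S[:i]):
  rot[0] = 58755$
  rot[1] = 8755$5
  rot[2] = 755$58
  rot[3] = 55$587
  rot[4] = 5$5875
  rot[5] = $58755
Sorted (with $ < everything):
  sorted[0] = $58755
  sorted[1] = 5$5875
  sorted[2] = 55$587
  sorted[3] = 58755$
  sorted[4] = 755$58
  sorted[5] = 8755$5
sorted[4] = 755$58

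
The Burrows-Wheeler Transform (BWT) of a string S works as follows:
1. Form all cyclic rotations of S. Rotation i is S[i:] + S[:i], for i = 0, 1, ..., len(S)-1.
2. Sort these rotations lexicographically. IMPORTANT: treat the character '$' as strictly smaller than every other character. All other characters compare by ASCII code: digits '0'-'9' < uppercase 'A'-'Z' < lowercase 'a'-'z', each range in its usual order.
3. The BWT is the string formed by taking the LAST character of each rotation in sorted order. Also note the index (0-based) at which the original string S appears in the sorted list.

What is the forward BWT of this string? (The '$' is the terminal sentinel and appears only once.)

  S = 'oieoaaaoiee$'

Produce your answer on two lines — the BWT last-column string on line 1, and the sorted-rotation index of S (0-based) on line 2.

All 12 rotations (rotation i = S[i:]+S[:i]):
  rot[0] = oieoaaaoiee$
  rot[1] = ieoaaaoiee$o
  rot[2] = eoaaaoiee$oi
  rot[3] = oaaaoiee$oie
  rot[4] = aaaoiee$oieo
  rot[5] = aaoiee$oieoa
  rot[6] = aoiee$oieoaa
  rot[7] = oiee$oieoaaa
  rot[8] = iee$oieoaaao
  rot[9] = ee$oieoaaaoi
  rot[10] = e$oieoaaaoie
  rot[11] = $oieoaaaoiee
Sorted (with $ < everything):
  sorted[0] = $oieoaaaoiee  (last char: 'e')
  sorted[1] = aaaoiee$oieo  (last char: 'o')
  sorted[2] = aaoiee$oieoa  (last char: 'a')
  sorted[3] = aoiee$oieoaa  (last char: 'a')
  sorted[4] = e$oieoaaaoie  (last char: 'e')
  sorted[5] = ee$oieoaaaoi  (last char: 'i')
  sorted[6] = eoaaaoiee$oi  (last char: 'i')
  sorted[7] = iee$oieoaaao  (last char: 'o')
  sorted[8] = ieoaaaoiee$o  (last char: 'o')
  sorted[9] = oaaaoiee$oie  (last char: 'e')
  sorted[10] = oiee$oieoaaa  (last char: 'a')
  sorted[11] = oieoaaaoiee$  (last char: '$')
Last column: eoaaeiiooea$
Original string S is at sorted index 11

Answer: eoaaeiiooea$
11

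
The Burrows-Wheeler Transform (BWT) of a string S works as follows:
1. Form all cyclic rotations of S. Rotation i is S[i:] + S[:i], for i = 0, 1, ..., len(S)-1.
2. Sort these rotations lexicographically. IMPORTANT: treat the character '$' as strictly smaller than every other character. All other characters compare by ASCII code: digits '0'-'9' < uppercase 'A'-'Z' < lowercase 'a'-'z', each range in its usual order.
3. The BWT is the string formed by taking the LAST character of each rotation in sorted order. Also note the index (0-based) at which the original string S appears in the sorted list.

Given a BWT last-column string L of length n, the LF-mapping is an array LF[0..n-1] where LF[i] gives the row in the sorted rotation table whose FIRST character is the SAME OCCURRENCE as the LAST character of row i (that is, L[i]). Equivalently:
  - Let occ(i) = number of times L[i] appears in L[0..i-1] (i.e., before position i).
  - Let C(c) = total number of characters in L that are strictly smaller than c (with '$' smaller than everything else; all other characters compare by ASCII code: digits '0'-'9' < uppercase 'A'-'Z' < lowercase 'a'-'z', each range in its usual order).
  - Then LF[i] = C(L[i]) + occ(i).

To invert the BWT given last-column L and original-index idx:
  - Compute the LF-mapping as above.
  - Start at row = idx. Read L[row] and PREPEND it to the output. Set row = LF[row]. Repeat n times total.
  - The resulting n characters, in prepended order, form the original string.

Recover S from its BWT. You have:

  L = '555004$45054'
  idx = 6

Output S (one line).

Answer: 45550050445$

Derivation:
LF mapping: 7 8 9 1 2 4 0 5 10 3 11 6
Walk LF starting at row 6, prepending L[row]:
  step 1: row=6, L[6]='$', prepend. Next row=LF[6]=0
  step 2: row=0, L[0]='5', prepend. Next row=LF[0]=7
  step 3: row=7, L[7]='4', prepend. Next row=LF[7]=5
  step 4: row=5, L[5]='4', prepend. Next row=LF[5]=4
  step 5: row=4, L[4]='0', prepend. Next row=LF[4]=2
  step 6: row=2, L[2]='5', prepend. Next row=LF[2]=9
  step 7: row=9, L[9]='0', prepend. Next row=LF[9]=3
  step 8: row=3, L[3]='0', prepend. Next row=LF[3]=1
  step 9: row=1, L[1]='5', prepend. Next row=LF[1]=8
  step 10: row=8, L[8]='5', prepend. Next row=LF[8]=10
  step 11: row=10, L[10]='5', prepend. Next row=LF[10]=11
  step 12: row=11, L[11]='4', prepend. Next row=LF[11]=6
Reversed output: 45550050445$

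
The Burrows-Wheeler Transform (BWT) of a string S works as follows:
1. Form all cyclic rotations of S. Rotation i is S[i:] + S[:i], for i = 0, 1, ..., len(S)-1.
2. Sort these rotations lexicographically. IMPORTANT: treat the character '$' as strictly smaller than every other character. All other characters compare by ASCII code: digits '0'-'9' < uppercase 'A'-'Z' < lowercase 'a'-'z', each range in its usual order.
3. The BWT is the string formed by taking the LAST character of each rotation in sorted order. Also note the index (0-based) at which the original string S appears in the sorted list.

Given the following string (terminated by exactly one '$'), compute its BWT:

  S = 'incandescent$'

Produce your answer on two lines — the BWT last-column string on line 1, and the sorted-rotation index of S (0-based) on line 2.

Answer: tcnsncd$iaeen
7

Derivation:
All 13 rotations (rotation i = S[i:]+S[:i]):
  rot[0] = incandescent$
  rot[1] = ncandescent$i
  rot[2] = candescent$in
  rot[3] = andescent$inc
  rot[4] = ndescent$inca
  rot[5] = descent$incan
  rot[6] = escent$incand
  rot[7] = scent$incande
  rot[8] = cent$incandes
  rot[9] = ent$incandesc
  rot[10] = nt$incandesce
  rot[11] = t$incandescen
  rot[12] = $incandescent
Sorted (with $ < everything):
  sorted[0] = $incandescent  (last char: 't')
  sorted[1] = andescent$inc  (last char: 'c')
  sorted[2] = candescent$in  (last char: 'n')
  sorted[3] = cent$incandes  (last char: 's')
  sorted[4] = descent$incan  (last char: 'n')
  sorted[5] = ent$incandesc  (last char: 'c')
  sorted[6] = escent$incand  (last char: 'd')
  sorted[7] = incandescent$  (last char: '$')
  sorted[8] = ncandescent$i  (last char: 'i')
  sorted[9] = ndescent$inca  (last char: 'a')
  sorted[10] = nt$incandesce  (last char: 'e')
  sorted[11] = scent$incande  (last char: 'e')
  sorted[12] = t$incandescen  (last char: 'n')
Last column: tcnsncd$iaeen
Original string S is at sorted index 7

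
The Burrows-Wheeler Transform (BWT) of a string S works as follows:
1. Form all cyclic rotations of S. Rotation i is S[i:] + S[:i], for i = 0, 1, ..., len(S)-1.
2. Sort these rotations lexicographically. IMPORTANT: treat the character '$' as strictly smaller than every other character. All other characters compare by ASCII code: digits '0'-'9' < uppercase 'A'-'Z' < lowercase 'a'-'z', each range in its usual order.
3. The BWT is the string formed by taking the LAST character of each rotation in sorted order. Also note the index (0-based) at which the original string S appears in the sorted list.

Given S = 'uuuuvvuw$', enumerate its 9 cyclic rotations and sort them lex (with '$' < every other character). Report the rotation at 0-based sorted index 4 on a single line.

All 9 rotations (rotation i = S[i:]+S[:i]):
  rot[0] = uuuuvvuw$
  rot[1] = uuuvvuw$u
  rot[2] = uuvvuw$uu
  rot[3] = uvvuw$uuu
  rot[4] = vvuw$uuuu
  rot[5] = vuw$uuuuv
  rot[6] = uw$uuuuvv
  rot[7] = w$uuuuvvu
  rot[8] = $uuuuvvuw
Sorted (with $ < everything):
  sorted[0] = $uuuuvvuw
  sorted[1] = uuuuvvuw$
  sorted[2] = uuuvvuw$u
  sorted[3] = uuvvuw$uu
  sorted[4] = uvvuw$uuu
  sorted[5] = uw$uuuuvv
  sorted[6] = vuw$uuuuv
  sorted[7] = vvuw$uuuu
  sorted[8] = w$uuuuvvu
sorted[4] = uvvuw$uuu

Answer: uvvuw$uuu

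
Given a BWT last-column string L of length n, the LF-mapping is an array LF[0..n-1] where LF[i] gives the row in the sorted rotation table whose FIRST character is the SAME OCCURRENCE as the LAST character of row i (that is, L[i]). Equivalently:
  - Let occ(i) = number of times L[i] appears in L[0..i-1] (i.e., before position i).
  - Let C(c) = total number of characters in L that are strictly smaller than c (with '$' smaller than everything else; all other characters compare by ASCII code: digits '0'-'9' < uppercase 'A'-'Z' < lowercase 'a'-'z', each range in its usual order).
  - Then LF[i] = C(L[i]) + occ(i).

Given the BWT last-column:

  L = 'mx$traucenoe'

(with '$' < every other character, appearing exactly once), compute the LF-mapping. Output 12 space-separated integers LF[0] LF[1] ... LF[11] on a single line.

Answer: 5 11 0 9 8 1 10 2 3 6 7 4

Derivation:
Char counts: '$':1, 'a':1, 'c':1, 'e':2, 'm':1, 'n':1, 'o':1, 'r':1, 't':1, 'u':1, 'x':1
C (first-col start): C('$')=0, C('a')=1, C('c')=2, C('e')=3, C('m')=5, C('n')=6, C('o')=7, C('r')=8, C('t')=9, C('u')=10, C('x')=11
L[0]='m': occ=0, LF[0]=C('m')+0=5+0=5
L[1]='x': occ=0, LF[1]=C('x')+0=11+0=11
L[2]='$': occ=0, LF[2]=C('$')+0=0+0=0
L[3]='t': occ=0, LF[3]=C('t')+0=9+0=9
L[4]='r': occ=0, LF[4]=C('r')+0=8+0=8
L[5]='a': occ=0, LF[5]=C('a')+0=1+0=1
L[6]='u': occ=0, LF[6]=C('u')+0=10+0=10
L[7]='c': occ=0, LF[7]=C('c')+0=2+0=2
L[8]='e': occ=0, LF[8]=C('e')+0=3+0=3
L[9]='n': occ=0, LF[9]=C('n')+0=6+0=6
L[10]='o': occ=0, LF[10]=C('o')+0=7+0=7
L[11]='e': occ=1, LF[11]=C('e')+1=3+1=4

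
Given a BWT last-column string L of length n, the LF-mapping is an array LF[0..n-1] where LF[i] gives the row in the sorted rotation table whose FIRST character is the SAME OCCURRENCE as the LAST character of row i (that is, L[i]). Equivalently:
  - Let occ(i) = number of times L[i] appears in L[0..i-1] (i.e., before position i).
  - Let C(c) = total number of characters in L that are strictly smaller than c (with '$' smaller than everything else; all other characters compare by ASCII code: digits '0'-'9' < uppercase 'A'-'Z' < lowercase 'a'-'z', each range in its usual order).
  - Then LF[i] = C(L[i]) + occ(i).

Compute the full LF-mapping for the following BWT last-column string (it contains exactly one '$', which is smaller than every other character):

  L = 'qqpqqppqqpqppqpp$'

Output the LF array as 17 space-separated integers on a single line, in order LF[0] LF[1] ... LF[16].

Char counts: '$':1, 'p':8, 'q':8
C (first-col start): C('$')=0, C('p')=1, C('q')=9
L[0]='q': occ=0, LF[0]=C('q')+0=9+0=9
L[1]='q': occ=1, LF[1]=C('q')+1=9+1=10
L[2]='p': occ=0, LF[2]=C('p')+0=1+0=1
L[3]='q': occ=2, LF[3]=C('q')+2=9+2=11
L[4]='q': occ=3, LF[4]=C('q')+3=9+3=12
L[5]='p': occ=1, LF[5]=C('p')+1=1+1=2
L[6]='p': occ=2, LF[6]=C('p')+2=1+2=3
L[7]='q': occ=4, LF[7]=C('q')+4=9+4=13
L[8]='q': occ=5, LF[8]=C('q')+5=9+5=14
L[9]='p': occ=3, LF[9]=C('p')+3=1+3=4
L[10]='q': occ=6, LF[10]=C('q')+6=9+6=15
L[11]='p': occ=4, LF[11]=C('p')+4=1+4=5
L[12]='p': occ=5, LF[12]=C('p')+5=1+5=6
L[13]='q': occ=7, LF[13]=C('q')+7=9+7=16
L[14]='p': occ=6, LF[14]=C('p')+6=1+6=7
L[15]='p': occ=7, LF[15]=C('p')+7=1+7=8
L[16]='$': occ=0, LF[16]=C('$')+0=0+0=0

Answer: 9 10 1 11 12 2 3 13 14 4 15 5 6 16 7 8 0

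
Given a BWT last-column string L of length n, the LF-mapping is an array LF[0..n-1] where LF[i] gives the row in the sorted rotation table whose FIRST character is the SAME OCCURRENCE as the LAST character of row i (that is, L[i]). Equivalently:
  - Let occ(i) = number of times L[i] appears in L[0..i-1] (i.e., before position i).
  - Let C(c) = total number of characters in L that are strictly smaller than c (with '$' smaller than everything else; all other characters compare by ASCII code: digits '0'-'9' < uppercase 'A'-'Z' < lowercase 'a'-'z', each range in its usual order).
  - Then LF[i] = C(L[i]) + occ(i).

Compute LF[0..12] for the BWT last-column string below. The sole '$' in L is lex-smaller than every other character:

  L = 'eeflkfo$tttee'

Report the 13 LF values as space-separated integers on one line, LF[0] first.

Char counts: '$':1, 'e':4, 'f':2, 'k':1, 'l':1, 'o':1, 't':3
C (first-col start): C('$')=0, C('e')=1, C('f')=5, C('k')=7, C('l')=8, C('o')=9, C('t')=10
L[0]='e': occ=0, LF[0]=C('e')+0=1+0=1
L[1]='e': occ=1, LF[1]=C('e')+1=1+1=2
L[2]='f': occ=0, LF[2]=C('f')+0=5+0=5
L[3]='l': occ=0, LF[3]=C('l')+0=8+0=8
L[4]='k': occ=0, LF[4]=C('k')+0=7+0=7
L[5]='f': occ=1, LF[5]=C('f')+1=5+1=6
L[6]='o': occ=0, LF[6]=C('o')+0=9+0=9
L[7]='$': occ=0, LF[7]=C('$')+0=0+0=0
L[8]='t': occ=0, LF[8]=C('t')+0=10+0=10
L[9]='t': occ=1, LF[9]=C('t')+1=10+1=11
L[10]='t': occ=2, LF[10]=C('t')+2=10+2=12
L[11]='e': occ=2, LF[11]=C('e')+2=1+2=3
L[12]='e': occ=3, LF[12]=C('e')+3=1+3=4

Answer: 1 2 5 8 7 6 9 0 10 11 12 3 4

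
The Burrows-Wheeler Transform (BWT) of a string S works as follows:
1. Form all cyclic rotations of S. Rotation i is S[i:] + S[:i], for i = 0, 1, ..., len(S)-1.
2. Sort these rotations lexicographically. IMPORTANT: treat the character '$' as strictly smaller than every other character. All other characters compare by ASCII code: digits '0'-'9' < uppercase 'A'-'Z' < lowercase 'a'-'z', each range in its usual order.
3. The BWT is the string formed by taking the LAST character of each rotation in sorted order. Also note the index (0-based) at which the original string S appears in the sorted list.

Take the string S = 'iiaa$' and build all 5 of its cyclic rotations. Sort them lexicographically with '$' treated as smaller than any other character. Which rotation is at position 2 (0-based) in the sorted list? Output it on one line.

All 5 rotations (rotation i = S[i:]+S[:i]):
  rot[0] = iiaa$
  rot[1] = iaa$i
  rot[2] = aa$ii
  rot[3] = a$iia
  rot[4] = $iiaa
Sorted (with $ < everything):
  sorted[0] = $iiaa
  sorted[1] = a$iia
  sorted[2] = aa$ii
  sorted[3] = iaa$i
  sorted[4] = iiaa$
sorted[2] = aa$ii

Answer: aa$ii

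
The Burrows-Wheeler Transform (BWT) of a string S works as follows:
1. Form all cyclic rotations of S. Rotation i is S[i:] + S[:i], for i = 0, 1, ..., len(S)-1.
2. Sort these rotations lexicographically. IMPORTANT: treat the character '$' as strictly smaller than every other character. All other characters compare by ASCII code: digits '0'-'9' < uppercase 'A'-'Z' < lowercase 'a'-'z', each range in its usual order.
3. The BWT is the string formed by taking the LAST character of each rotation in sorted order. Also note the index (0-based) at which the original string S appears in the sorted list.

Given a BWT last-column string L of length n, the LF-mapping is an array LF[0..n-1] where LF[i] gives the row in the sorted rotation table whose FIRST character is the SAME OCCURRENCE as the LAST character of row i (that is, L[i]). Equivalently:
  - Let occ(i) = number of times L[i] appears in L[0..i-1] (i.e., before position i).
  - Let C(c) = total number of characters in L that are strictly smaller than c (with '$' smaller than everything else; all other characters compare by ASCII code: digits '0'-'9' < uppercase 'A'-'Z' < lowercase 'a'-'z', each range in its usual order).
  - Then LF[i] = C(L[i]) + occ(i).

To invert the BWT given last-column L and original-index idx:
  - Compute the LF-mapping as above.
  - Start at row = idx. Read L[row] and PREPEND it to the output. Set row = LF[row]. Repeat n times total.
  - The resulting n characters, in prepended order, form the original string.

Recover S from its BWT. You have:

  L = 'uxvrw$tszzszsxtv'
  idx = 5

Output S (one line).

Answer: ttzvzxrswsxzvsu$

Derivation:
LF mapping: 7 11 8 1 10 0 5 2 13 14 3 15 4 12 6 9
Walk LF starting at row 5, prepending L[row]:
  step 1: row=5, L[5]='$', prepend. Next row=LF[5]=0
  step 2: row=0, L[0]='u', prepend. Next row=LF[0]=7
  step 3: row=7, L[7]='s', prepend. Next row=LF[7]=2
  step 4: row=2, L[2]='v', prepend. Next row=LF[2]=8
  step 5: row=8, L[8]='z', prepend. Next row=LF[8]=13
  step 6: row=13, L[13]='x', prepend. Next row=LF[13]=12
  step 7: row=12, L[12]='s', prepend. Next row=LF[12]=4
  step 8: row=4, L[4]='w', prepend. Next row=LF[4]=10
  step 9: row=10, L[10]='s', prepend. Next row=LF[10]=3
  step 10: row=3, L[3]='r', prepend. Next row=LF[3]=1
  step 11: row=1, L[1]='x', prepend. Next row=LF[1]=11
  step 12: row=11, L[11]='z', prepend. Next row=LF[11]=15
  step 13: row=15, L[15]='v', prepend. Next row=LF[15]=9
  step 14: row=9, L[9]='z', prepend. Next row=LF[9]=14
  step 15: row=14, L[14]='t', prepend. Next row=LF[14]=6
  step 16: row=6, L[6]='t', prepend. Next row=LF[6]=5
Reversed output: ttzvzxrswsxzvsu$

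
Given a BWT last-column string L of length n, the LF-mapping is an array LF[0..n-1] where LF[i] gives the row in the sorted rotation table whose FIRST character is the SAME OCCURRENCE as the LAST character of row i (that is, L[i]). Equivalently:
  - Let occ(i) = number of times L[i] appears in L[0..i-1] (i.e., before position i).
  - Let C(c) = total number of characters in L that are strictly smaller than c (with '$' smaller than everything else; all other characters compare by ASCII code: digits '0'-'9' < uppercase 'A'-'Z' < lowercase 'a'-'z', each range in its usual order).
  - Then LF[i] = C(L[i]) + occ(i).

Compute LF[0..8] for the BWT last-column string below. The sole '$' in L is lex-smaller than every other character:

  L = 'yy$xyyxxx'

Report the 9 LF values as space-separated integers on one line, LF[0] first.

Char counts: '$':1, 'x':4, 'y':4
C (first-col start): C('$')=0, C('x')=1, C('y')=5
L[0]='y': occ=0, LF[0]=C('y')+0=5+0=5
L[1]='y': occ=1, LF[1]=C('y')+1=5+1=6
L[2]='$': occ=0, LF[2]=C('$')+0=0+0=0
L[3]='x': occ=0, LF[3]=C('x')+0=1+0=1
L[4]='y': occ=2, LF[4]=C('y')+2=5+2=7
L[5]='y': occ=3, LF[5]=C('y')+3=5+3=8
L[6]='x': occ=1, LF[6]=C('x')+1=1+1=2
L[7]='x': occ=2, LF[7]=C('x')+2=1+2=3
L[8]='x': occ=3, LF[8]=C('x')+3=1+3=4

Answer: 5 6 0 1 7 8 2 3 4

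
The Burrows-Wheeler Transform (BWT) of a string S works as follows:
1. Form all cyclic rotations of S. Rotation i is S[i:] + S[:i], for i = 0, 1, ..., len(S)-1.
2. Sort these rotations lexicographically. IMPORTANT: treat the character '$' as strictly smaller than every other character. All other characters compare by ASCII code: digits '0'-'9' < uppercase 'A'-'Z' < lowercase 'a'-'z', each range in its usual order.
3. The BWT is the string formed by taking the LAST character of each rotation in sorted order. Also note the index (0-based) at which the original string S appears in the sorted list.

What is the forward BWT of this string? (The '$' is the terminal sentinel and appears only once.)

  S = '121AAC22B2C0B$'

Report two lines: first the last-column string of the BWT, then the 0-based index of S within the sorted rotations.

All 14 rotations (rotation i = S[i:]+S[:i]):
  rot[0] = 121AAC22B2C0B$
  rot[1] = 21AAC22B2C0B$1
  rot[2] = 1AAC22B2C0B$12
  rot[3] = AAC22B2C0B$121
  rot[4] = AC22B2C0B$121A
  rot[5] = C22B2C0B$121AA
  rot[6] = 22B2C0B$121AAC
  rot[7] = 2B2C0B$121AAC2
  rot[8] = B2C0B$121AAC22
  rot[9] = 2C0B$121AAC22B
  rot[10] = C0B$121AAC22B2
  rot[11] = 0B$121AAC22B2C
  rot[12] = B$121AAC22B2C0
  rot[13] = $121AAC22B2C0B
Sorted (with $ < everything):
  sorted[0] = $121AAC22B2C0B  (last char: 'B')
  sorted[1] = 0B$121AAC22B2C  (last char: 'C')
  sorted[2] = 121AAC22B2C0B$  (last char: '$')
  sorted[3] = 1AAC22B2C0B$12  (last char: '2')
  sorted[4] = 21AAC22B2C0B$1  (last char: '1')
  sorted[5] = 22B2C0B$121AAC  (last char: 'C')
  sorted[6] = 2B2C0B$121AAC2  (last char: '2')
  sorted[7] = 2C0B$121AAC22B  (last char: 'B')
  sorted[8] = AAC22B2C0B$121  (last char: '1')
  sorted[9] = AC22B2C0B$121A  (last char: 'A')
  sorted[10] = B$121AAC22B2C0  (last char: '0')
  sorted[11] = B2C0B$121AAC22  (last char: '2')
  sorted[12] = C0B$121AAC22B2  (last char: '2')
  sorted[13] = C22B2C0B$121AA  (last char: 'A')
Last column: BC$21C2B1A022A
Original string S is at sorted index 2

Answer: BC$21C2B1A022A
2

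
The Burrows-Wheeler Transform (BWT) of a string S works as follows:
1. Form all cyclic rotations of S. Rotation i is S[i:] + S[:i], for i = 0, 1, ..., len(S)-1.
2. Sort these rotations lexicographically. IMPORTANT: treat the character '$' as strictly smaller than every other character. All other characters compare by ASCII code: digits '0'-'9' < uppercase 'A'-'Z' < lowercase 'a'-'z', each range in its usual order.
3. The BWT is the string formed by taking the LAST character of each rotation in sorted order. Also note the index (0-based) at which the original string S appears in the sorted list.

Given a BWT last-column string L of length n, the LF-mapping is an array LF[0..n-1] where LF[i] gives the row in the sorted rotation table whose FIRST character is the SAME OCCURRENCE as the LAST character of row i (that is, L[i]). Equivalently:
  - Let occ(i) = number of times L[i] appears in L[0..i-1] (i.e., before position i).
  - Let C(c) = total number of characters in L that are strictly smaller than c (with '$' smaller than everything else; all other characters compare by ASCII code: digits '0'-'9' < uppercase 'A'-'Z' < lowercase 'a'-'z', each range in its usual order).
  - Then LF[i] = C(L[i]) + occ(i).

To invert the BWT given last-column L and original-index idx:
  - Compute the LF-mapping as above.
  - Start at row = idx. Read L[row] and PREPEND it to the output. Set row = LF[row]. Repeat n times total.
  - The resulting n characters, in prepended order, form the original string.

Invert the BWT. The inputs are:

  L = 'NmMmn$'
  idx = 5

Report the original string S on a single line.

LF mapping: 2 3 1 4 5 0
Walk LF starting at row 5, prepending L[row]:
  step 1: row=5, L[5]='$', prepend. Next row=LF[5]=0
  step 2: row=0, L[0]='N', prepend. Next row=LF[0]=2
  step 3: row=2, L[2]='M', prepend. Next row=LF[2]=1
  step 4: row=1, L[1]='m', prepend. Next row=LF[1]=3
  step 5: row=3, L[3]='m', prepend. Next row=LF[3]=4
  step 6: row=4, L[4]='n', prepend. Next row=LF[4]=5
Reversed output: nmmMN$

Answer: nmmMN$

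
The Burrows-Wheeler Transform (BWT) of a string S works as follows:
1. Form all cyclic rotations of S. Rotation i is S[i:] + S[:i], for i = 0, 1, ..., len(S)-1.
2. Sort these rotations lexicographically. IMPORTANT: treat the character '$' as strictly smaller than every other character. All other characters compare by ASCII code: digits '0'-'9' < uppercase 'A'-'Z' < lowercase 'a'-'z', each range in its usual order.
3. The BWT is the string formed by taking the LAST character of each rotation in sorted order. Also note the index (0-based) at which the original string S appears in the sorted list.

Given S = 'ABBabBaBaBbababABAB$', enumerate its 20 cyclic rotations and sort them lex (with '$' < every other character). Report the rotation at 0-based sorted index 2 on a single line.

All 20 rotations (rotation i = S[i:]+S[:i]):
  rot[0] = ABBabBaBaBbababABAB$
  rot[1] = BBabBaBaBbababABAB$A
  rot[2] = BabBaBaBbababABAB$AB
  rot[3] = abBaBaBbababABAB$ABB
  rot[4] = bBaBaBbababABAB$ABBa
  rot[5] = BaBaBbababABAB$ABBab
  rot[6] = aBaBbababABAB$ABBabB
  rot[7] = BaBbababABAB$ABBabBa
  rot[8] = aBbababABAB$ABBabBaB
  rot[9] = BbababABAB$ABBabBaBa
  rot[10] = bababABAB$ABBabBaBaB
  rot[11] = ababABAB$ABBabBaBaBb
  rot[12] = babABAB$ABBabBaBaBba
  rot[13] = abABAB$ABBabBaBaBbab
  rot[14] = bABAB$ABBabBaBaBbaba
  rot[15] = ABAB$ABBabBaBaBbabab
  rot[16] = BAB$ABBabBaBaBbababA
  rot[17] = AB$ABBabBaBaBbababAB
  rot[18] = B$ABBabBaBaBbababABA
  rot[19] = $ABBabBaBaBbababABAB
Sorted (with $ < everything):
  sorted[0] = $ABBabBaBaBbababABAB
  sorted[1] = AB$ABBabBaBaBbababAB
  sorted[2] = ABAB$ABBabBaBaBbabab
  sorted[3] = ABBabBaBaBbababABAB$
  sorted[4] = B$ABBabBaBaBbababABA
  sorted[5] = BAB$ABBabBaBaBbababA
  sorted[6] = BBabBaBaBbababABAB$A
  sorted[7] = BaBaBbababABAB$ABBab
  sorted[8] = BaBbababABAB$ABBabBa
  sorted[9] = BabBaBaBbababABAB$AB
  sorted[10] = BbababABAB$ABBabBaBa
  sorted[11] = aBaBbababABAB$ABBabB
  sorted[12] = aBbababABAB$ABBabBaB
  sorted[13] = abABAB$ABBabBaBaBbab
  sorted[14] = abBaBaBbababABAB$ABB
  sorted[15] = ababABAB$ABBabBaBaBb
  sorted[16] = bABAB$ABBabBaBaBbaba
  sorted[17] = bBaBaBbababABAB$ABBa
  sorted[18] = babABAB$ABBabBaBaBba
  sorted[19] = bababABAB$ABBabBaBaB
sorted[2] = ABAB$ABBabBaBaBbabab

Answer: ABAB$ABBabBaBaBbabab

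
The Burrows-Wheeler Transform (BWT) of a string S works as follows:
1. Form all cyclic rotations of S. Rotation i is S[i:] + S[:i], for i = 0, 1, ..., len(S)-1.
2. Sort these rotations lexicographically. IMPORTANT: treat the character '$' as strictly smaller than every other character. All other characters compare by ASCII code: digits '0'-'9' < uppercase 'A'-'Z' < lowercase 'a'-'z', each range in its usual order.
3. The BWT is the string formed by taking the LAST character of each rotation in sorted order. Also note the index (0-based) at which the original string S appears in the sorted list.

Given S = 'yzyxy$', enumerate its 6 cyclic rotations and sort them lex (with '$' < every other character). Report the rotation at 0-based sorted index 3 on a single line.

All 6 rotations (rotation i = S[i:]+S[:i]):
  rot[0] = yzyxy$
  rot[1] = zyxy$y
  rot[2] = yxy$yz
  rot[3] = xy$yzy
  rot[4] = y$yzyx
  rot[5] = $yzyxy
Sorted (with $ < everything):
  sorted[0] = $yzyxy
  sorted[1] = xy$yzy
  sorted[2] = y$yzyx
  sorted[3] = yxy$yz
  sorted[4] = yzyxy$
  sorted[5] = zyxy$y
sorted[3] = yxy$yz

Answer: yxy$yz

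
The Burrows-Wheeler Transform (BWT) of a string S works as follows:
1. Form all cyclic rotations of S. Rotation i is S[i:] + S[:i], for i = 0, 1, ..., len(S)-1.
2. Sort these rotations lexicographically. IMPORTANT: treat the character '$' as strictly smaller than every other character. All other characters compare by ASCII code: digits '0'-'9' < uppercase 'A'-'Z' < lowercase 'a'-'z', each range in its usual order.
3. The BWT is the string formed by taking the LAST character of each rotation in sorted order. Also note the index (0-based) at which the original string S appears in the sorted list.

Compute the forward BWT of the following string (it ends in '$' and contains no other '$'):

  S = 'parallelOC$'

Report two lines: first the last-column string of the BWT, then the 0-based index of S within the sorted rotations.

Answer: COlrplela$a
9

Derivation:
All 11 rotations (rotation i = S[i:]+S[:i]):
  rot[0] = parallelOC$
  rot[1] = arallelOC$p
  rot[2] = rallelOC$pa
  rot[3] = allelOC$par
  rot[4] = llelOC$para
  rot[5] = lelOC$paral
  rot[6] = elOC$parall
  rot[7] = lOC$paralle
  rot[8] = OC$parallel
  rot[9] = C$parallelO
  rot[10] = $parallelOC
Sorted (with $ < everything):
  sorted[0] = $parallelOC  (last char: 'C')
  sorted[1] = C$parallelO  (last char: 'O')
  sorted[2] = OC$parallel  (last char: 'l')
  sorted[3] = allelOC$par  (last char: 'r')
  sorted[4] = arallelOC$p  (last char: 'p')
  sorted[5] = elOC$parall  (last char: 'l')
  sorted[6] = lOC$paralle  (last char: 'e')
  sorted[7] = lelOC$paral  (last char: 'l')
  sorted[8] = llelOC$para  (last char: 'a')
  sorted[9] = parallelOC$  (last char: '$')
  sorted[10] = rallelOC$pa  (last char: 'a')
Last column: COlrplela$a
Original string S is at sorted index 9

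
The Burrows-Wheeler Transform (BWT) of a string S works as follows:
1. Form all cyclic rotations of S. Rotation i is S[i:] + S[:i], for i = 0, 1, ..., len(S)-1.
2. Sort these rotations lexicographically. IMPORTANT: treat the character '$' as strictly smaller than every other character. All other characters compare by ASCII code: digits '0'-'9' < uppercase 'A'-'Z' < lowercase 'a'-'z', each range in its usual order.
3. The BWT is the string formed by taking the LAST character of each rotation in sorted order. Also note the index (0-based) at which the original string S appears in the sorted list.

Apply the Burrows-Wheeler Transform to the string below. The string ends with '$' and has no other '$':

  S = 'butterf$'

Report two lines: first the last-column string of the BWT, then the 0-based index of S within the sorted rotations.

Answer: f$tretub
1

Derivation:
All 8 rotations (rotation i = S[i:]+S[:i]):
  rot[0] = butterf$
  rot[1] = utterf$b
  rot[2] = tterf$bu
  rot[3] = terf$but
  rot[4] = erf$butt
  rot[5] = rf$butte
  rot[6] = f$butter
  rot[7] = $butterf
Sorted (with $ < everything):
  sorted[0] = $butterf  (last char: 'f')
  sorted[1] = butterf$  (last char: '$')
  sorted[2] = erf$butt  (last char: 't')
  sorted[3] = f$butter  (last char: 'r')
  sorted[4] = rf$butte  (last char: 'e')
  sorted[5] = terf$but  (last char: 't')
  sorted[6] = tterf$bu  (last char: 'u')
  sorted[7] = utterf$b  (last char: 'b')
Last column: f$tretub
Original string S is at sorted index 1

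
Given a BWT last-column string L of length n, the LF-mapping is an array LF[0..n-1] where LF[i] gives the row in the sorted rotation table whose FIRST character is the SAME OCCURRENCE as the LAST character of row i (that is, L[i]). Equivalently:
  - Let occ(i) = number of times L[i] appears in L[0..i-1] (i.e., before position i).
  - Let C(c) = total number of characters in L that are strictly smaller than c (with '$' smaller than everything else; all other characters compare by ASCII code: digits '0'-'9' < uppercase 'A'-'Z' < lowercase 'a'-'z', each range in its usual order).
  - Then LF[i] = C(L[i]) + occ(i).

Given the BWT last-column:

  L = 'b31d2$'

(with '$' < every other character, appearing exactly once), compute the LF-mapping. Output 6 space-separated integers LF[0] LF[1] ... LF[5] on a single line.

Char counts: '$':1, '1':1, '2':1, '3':1, 'b':1, 'd':1
C (first-col start): C('$')=0, C('1')=1, C('2')=2, C('3')=3, C('b')=4, C('d')=5
L[0]='b': occ=0, LF[0]=C('b')+0=4+0=4
L[1]='3': occ=0, LF[1]=C('3')+0=3+0=3
L[2]='1': occ=0, LF[2]=C('1')+0=1+0=1
L[3]='d': occ=0, LF[3]=C('d')+0=5+0=5
L[4]='2': occ=0, LF[4]=C('2')+0=2+0=2
L[5]='$': occ=0, LF[5]=C('$')+0=0+0=0

Answer: 4 3 1 5 2 0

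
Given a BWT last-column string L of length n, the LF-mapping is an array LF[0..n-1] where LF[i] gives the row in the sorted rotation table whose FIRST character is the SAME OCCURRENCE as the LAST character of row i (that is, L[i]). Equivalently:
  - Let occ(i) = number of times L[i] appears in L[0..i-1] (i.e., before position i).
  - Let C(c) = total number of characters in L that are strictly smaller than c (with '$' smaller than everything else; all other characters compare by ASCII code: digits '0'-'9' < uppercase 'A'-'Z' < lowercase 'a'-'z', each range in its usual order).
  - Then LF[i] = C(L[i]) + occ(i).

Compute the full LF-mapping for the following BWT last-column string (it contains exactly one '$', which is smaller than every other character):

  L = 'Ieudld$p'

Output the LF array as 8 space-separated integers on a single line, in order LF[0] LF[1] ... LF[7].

Answer: 1 4 7 2 5 3 0 6

Derivation:
Char counts: '$':1, 'I':1, 'd':2, 'e':1, 'l':1, 'p':1, 'u':1
C (first-col start): C('$')=0, C('I')=1, C('d')=2, C('e')=4, C('l')=5, C('p')=6, C('u')=7
L[0]='I': occ=0, LF[0]=C('I')+0=1+0=1
L[1]='e': occ=0, LF[1]=C('e')+0=4+0=4
L[2]='u': occ=0, LF[2]=C('u')+0=7+0=7
L[3]='d': occ=0, LF[3]=C('d')+0=2+0=2
L[4]='l': occ=0, LF[4]=C('l')+0=5+0=5
L[5]='d': occ=1, LF[5]=C('d')+1=2+1=3
L[6]='$': occ=0, LF[6]=C('$')+0=0+0=0
L[7]='p': occ=0, LF[7]=C('p')+0=6+0=6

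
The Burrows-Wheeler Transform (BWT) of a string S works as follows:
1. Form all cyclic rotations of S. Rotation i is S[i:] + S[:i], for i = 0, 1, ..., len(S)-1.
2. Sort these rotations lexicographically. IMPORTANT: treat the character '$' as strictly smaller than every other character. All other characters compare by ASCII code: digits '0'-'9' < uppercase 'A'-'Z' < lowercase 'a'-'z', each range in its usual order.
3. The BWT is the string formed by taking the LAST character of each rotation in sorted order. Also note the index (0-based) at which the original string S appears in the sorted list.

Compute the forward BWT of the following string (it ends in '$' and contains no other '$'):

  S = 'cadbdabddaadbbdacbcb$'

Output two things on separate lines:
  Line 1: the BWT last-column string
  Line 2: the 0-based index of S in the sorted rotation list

All 21 rotations (rotation i = S[i:]+S[:i]):
  rot[0] = cadbdabddaadbbdacbcb$
  rot[1] = adbdabddaadbbdacbcb$c
  rot[2] = dbdabddaadbbdacbcb$ca
  rot[3] = bdabddaadbbdacbcb$cad
  rot[4] = dabddaadbbdacbcb$cadb
  rot[5] = abddaadbbdacbcb$cadbd
  rot[6] = bddaadbbdacbcb$cadbda
  rot[7] = ddaadbbdacbcb$cadbdab
  rot[8] = daadbbdacbcb$cadbdabd
  rot[9] = aadbbdacbcb$cadbdabdd
  rot[10] = adbbdacbcb$cadbdabdda
  rot[11] = dbbdacbcb$cadbdabddaa
  rot[12] = bbdacbcb$cadbdabddaad
  rot[13] = bdacbcb$cadbdabddaadb
  rot[14] = dacbcb$cadbdabddaadbb
  rot[15] = acbcb$cadbdabddaadbbd
  rot[16] = cbcb$cadbdabddaadbbda
  rot[17] = bcb$cadbdabddaadbbdac
  rot[18] = cb$cadbdabddaadbbdacb
  rot[19] = b$cadbdabddaadbbdacbc
  rot[20] = $cadbdabddaadbbdacbcb
Sorted (with $ < everything):
  sorted[0] = $cadbdabddaadbbdacbcb  (last char: 'b')
  sorted[1] = aadbbdacbcb$cadbdabdd  (last char: 'd')
  sorted[2] = abddaadbbdacbcb$cadbd  (last char: 'd')
  sorted[3] = acbcb$cadbdabddaadbbd  (last char: 'd')
  sorted[4] = adbbdacbcb$cadbdabdda  (last char: 'a')
  sorted[5] = adbdabddaadbbdacbcb$c  (last char: 'c')
  sorted[6] = b$cadbdabddaadbbdacbc  (last char: 'c')
  sorted[7] = bbdacbcb$cadbdabddaad  (last char: 'd')
  sorted[8] = bcb$cadbdabddaadbbdac  (last char: 'c')
  sorted[9] = bdabddaadbbdacbcb$cad  (last char: 'd')
  sorted[10] = bdacbcb$cadbdabddaadb  (last char: 'b')
  sorted[11] = bddaadbbdacbcb$cadbda  (last char: 'a')
  sorted[12] = cadbdabddaadbbdacbcb$  (last char: '$')
  sorted[13] = cb$cadbdabddaadbbdacb  (last char: 'b')
  sorted[14] = cbcb$cadbdabddaadbbda  (last char: 'a')
  sorted[15] = daadbbdacbcb$cadbdabd  (last char: 'd')
  sorted[16] = dabddaadbbdacbcb$cadb  (last char: 'b')
  sorted[17] = dacbcb$cadbdabddaadbb  (last char: 'b')
  sorted[18] = dbbdacbcb$cadbdabddaa  (last char: 'a')
  sorted[19] = dbdabddaadbbdacbcb$ca  (last char: 'a')
  sorted[20] = ddaadbbdacbcb$cadbdab  (last char: 'b')
Last column: bdddaccdcdba$badbbaab
Original string S is at sorted index 12

Answer: bdddaccdcdba$badbbaab
12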